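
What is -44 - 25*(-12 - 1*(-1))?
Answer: 231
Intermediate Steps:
-44 - 25*(-12 - 1*(-1)) = -44 - 25*(-12 + 1) = -44 - 25*(-11) = -44 + 275 = 231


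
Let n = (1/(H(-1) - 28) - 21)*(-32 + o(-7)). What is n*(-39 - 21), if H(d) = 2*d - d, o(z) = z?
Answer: -1427400/29 ≈ -49221.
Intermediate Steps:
H(d) = d
n = 23790/29 (n = (1/(-1 - 28) - 21)*(-32 - 7) = (1/(-29) - 21)*(-39) = (-1/29 - 21)*(-39) = -610/29*(-39) = 23790/29 ≈ 820.34)
n*(-39 - 21) = 23790*(-39 - 21)/29 = (23790/29)*(-60) = -1427400/29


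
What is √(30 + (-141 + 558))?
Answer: √447 ≈ 21.142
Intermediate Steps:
√(30 + (-141 + 558)) = √(30 + 417) = √447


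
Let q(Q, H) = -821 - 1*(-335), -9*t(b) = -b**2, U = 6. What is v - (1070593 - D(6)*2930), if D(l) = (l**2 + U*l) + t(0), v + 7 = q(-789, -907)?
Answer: -860126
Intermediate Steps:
t(b) = b**2/9 (t(b) = -(-1)*b**2/9 = b**2/9)
q(Q, H) = -486 (q(Q, H) = -821 + 335 = -486)
v = -493 (v = -7 - 486 = -493)
D(l) = l**2 + 6*l (D(l) = (l**2 + 6*l) + (1/9)*0**2 = (l**2 + 6*l) + (1/9)*0 = (l**2 + 6*l) + 0 = l**2 + 6*l)
v - (1070593 - D(6)*2930) = -493 - (1070593 - 6*(6 + 6)*2930) = -493 - (1070593 - 6*12*2930) = -493 - (1070593 - 72*2930) = -493 - (1070593 - 1*210960) = -493 - (1070593 - 210960) = -493 - 1*859633 = -493 - 859633 = -860126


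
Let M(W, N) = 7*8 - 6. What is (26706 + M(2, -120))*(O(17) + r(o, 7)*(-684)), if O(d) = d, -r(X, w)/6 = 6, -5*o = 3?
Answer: 659294596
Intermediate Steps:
o = -⅗ (o = -⅕*3 = -⅗ ≈ -0.60000)
r(X, w) = -36 (r(X, w) = -6*6 = -36)
M(W, N) = 50 (M(W, N) = 56 - 6 = 50)
(26706 + M(2, -120))*(O(17) + r(o, 7)*(-684)) = (26706 + 50)*(17 - 36*(-684)) = 26756*(17 + 24624) = 26756*24641 = 659294596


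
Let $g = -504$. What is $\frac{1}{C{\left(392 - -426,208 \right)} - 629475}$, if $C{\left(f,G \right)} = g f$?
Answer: $- \frac{1}{1041747} \approx -9.5993 \cdot 10^{-7}$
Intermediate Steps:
$C{\left(f,G \right)} = - 504 f$
$\frac{1}{C{\left(392 - -426,208 \right)} - 629475} = \frac{1}{- 504 \left(392 - -426\right) - 629475} = \frac{1}{- 504 \left(392 + 426\right) - 629475} = \frac{1}{\left(-504\right) 818 - 629475} = \frac{1}{-412272 - 629475} = \frac{1}{-1041747} = - \frac{1}{1041747}$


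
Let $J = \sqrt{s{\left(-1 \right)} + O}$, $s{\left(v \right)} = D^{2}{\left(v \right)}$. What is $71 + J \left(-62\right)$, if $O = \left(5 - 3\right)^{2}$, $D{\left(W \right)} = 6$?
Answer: $71 - 124 \sqrt{10} \approx -321.12$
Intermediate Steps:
$s{\left(v \right)} = 36$ ($s{\left(v \right)} = 6^{2} = 36$)
$O = 4$ ($O = \left(5 - 3\right)^{2} = 2^{2} = 4$)
$J = 2 \sqrt{10}$ ($J = \sqrt{36 + 4} = \sqrt{40} = 2 \sqrt{10} \approx 6.3246$)
$71 + J \left(-62\right) = 71 + 2 \sqrt{10} \left(-62\right) = 71 - 124 \sqrt{10}$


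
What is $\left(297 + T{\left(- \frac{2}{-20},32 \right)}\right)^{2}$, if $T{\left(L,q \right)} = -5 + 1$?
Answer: $85849$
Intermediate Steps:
$T{\left(L,q \right)} = -4$
$\left(297 + T{\left(- \frac{2}{-20},32 \right)}\right)^{2} = \left(297 - 4\right)^{2} = 293^{2} = 85849$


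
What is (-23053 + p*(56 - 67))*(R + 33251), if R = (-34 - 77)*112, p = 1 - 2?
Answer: -479711398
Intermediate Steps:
p = -1
R = -12432 (R = -111*112 = -12432)
(-23053 + p*(56 - 67))*(R + 33251) = (-23053 - (56 - 67))*(-12432 + 33251) = (-23053 - 1*(-11))*20819 = (-23053 + 11)*20819 = -23042*20819 = -479711398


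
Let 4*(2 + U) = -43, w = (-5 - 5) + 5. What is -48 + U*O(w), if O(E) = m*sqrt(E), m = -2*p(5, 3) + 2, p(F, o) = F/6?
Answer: -48 - 17*I*sqrt(5)/4 ≈ -48.0 - 9.5033*I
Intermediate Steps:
w = -5 (w = -10 + 5 = -5)
p(F, o) = F/6 (p(F, o) = F*(1/6) = F/6)
U = -51/4 (U = -2 + (1/4)*(-43) = -2 - 43/4 = -51/4 ≈ -12.750)
m = 1/3 (m = -5/3 + 2 = 1/3 ≈ 0.33333)
O(E) = sqrt(E)/3
-48 + U*O(w) = -48 - 17*sqrt(-5)/4 = -48 - 17*I*sqrt(5)/4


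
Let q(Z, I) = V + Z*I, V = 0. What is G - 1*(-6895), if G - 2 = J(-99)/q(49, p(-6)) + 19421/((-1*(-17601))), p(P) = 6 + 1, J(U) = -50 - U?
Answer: 849912227/123207 ≈ 6898.3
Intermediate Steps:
p(P) = 7
q(Z, I) = I*Z (q(Z, I) = 0 + Z*I = 0 + I*Z = I*Z)
G = 399962/123207 (G = 2 + ((-50 - 1*(-99))/((7*49)) + 19421/((-1*(-17601)))) = 2 + ((-50 + 99)/343 + 19421/17601) = 2 + (49*(1/343) + 19421*(1/17601)) = 2 + (⅐ + 19421/17601) = 2 + 153548/123207 = 399962/123207 ≈ 3.2463)
G - 1*(-6895) = 399962/123207 - 1*(-6895) = 399962/123207 + 6895 = 849912227/123207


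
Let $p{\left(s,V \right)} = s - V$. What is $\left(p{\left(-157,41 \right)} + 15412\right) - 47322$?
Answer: $-32108$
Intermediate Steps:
$\left(p{\left(-157,41 \right)} + 15412\right) - 47322 = \left(\left(-157 - 41\right) + 15412\right) - 47322 = \left(-198 + 15412\right) - 47322 = 15214 - 47322 = -32108$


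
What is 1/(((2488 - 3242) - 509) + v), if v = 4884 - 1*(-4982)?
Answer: 1/8603 ≈ 0.00011624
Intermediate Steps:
v = 9866 (v = 4884 + 4982 = 9866)
1/(((2488 - 3242) - 509) + v) = 1/(((2488 - 3242) - 509) + 9866) = 1/((-754 - 509) + 9866) = 1/(-1263 + 9866) = 1/8603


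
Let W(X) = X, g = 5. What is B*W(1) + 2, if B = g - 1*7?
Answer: 0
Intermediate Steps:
B = -2 (B = 5 - 1*7 = 5 - 7 = -2)
B*W(1) + 2 = -2*1 + 2 = -2 + 2 = 0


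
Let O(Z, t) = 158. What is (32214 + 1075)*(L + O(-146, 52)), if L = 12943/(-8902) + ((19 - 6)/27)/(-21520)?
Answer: 13477410175759033/2586209040 ≈ 5.2113e+6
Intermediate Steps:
L = -3760258223/2586209040 (L = 12943*(-1/8902) + (13*(1/27))*(-1/21520) = -12943/8902 + (13/27)*(-1/21520) = -12943/8902 - 13/581040 = -3760258223/2586209040 ≈ -1.4540)
(32214 + 1075)*(L + O(-146, 52)) = (32214 + 1075)*(-3760258223/2586209040 + 158) = 33289*(404860770097/2586209040) = 13477410175759033/2586209040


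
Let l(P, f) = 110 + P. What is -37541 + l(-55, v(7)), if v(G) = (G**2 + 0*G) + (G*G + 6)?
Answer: -37486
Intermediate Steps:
v(G) = 6 + 2*G**2 (v(G) = (G**2 + 0) + (G**2 + 6) = G**2 + (6 + G**2) = 6 + 2*G**2)
-37541 + l(-55, v(7)) = -37541 + (110 - 55) = -37541 + 55 = -37486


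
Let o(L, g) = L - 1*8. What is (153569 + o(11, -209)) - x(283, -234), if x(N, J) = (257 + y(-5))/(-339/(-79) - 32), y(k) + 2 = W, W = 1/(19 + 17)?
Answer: 12102813187/78804 ≈ 1.5358e+5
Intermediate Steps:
o(L, g) = -8 + L (o(L, g) = L - 8 = -8 + L)
W = 1/36 ≈ 0.027778
y(k) = -71/36 (y(k) = -2 + 1/36 = -71/36)
x(N, J) = -725299/78804 (x(N, J) = (257 - 71/36)/(-339/(-79) - 32) = 9181/(36*(-339*(-1/79) - 32)) = 9181/(36*(339/79 - 32)) = 9181/(36*(-2189/79)) = (9181/36)*(-79/2189) = -725299/78804)
(153569 + o(11, -209)) - x(283, -234) = (153569 + (-8 + 11)) - 1*(-725299/78804) = (153569 + 3) + 725299/78804 = 153572 + 725299/78804 = 12102813187/78804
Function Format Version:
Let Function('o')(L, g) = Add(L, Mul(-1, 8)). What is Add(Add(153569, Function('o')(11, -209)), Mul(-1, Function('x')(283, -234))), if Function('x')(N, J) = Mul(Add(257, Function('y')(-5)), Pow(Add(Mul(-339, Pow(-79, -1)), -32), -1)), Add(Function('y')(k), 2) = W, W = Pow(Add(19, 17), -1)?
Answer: Rational(12102813187, 78804) ≈ 1.5358e+5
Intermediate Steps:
Function('o')(L, g) = Add(-8, L) (Function('o')(L, g) = Add(L, -8) = Add(-8, L))
W = Rational(1, 36) (W = Pow(36, -1) = Rational(1, 36) ≈ 0.027778)
Function('y')(k) = Rational(-71, 36) (Function('y')(k) = Add(-2, Rational(1, 36)) = Rational(-71, 36))
Function('x')(N, J) = Rational(-725299, 78804) (Function('x')(N, J) = Mul(Add(257, Rational(-71, 36)), Pow(Add(Mul(-339, Pow(-79, -1)), -32), -1)) = Mul(Rational(9181, 36), Pow(Add(Mul(-339, Rational(-1, 79)), -32), -1)) = Mul(Rational(9181, 36), Pow(Add(Rational(339, 79), -32), -1)) = Mul(Rational(9181, 36), Pow(Rational(-2189, 79), -1)) = Mul(Rational(9181, 36), Rational(-79, 2189)) = Rational(-725299, 78804))
Add(Add(153569, Function('o')(11, -209)), Mul(-1, Function('x')(283, -234))) = Add(Add(153569, Add(-8, 11)), Mul(-1, Rational(-725299, 78804))) = Add(Add(153569, 3), Rational(725299, 78804)) = Add(153572, Rational(725299, 78804)) = Rational(12102813187, 78804)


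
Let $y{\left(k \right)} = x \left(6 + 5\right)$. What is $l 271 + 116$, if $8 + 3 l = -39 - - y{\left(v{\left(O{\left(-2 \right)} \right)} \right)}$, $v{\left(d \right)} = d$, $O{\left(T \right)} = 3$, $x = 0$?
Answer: $- \frac{12389}{3} \approx -4129.7$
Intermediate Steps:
$y{\left(k \right)} = 0$ ($y{\left(k \right)} = 0 \left(6 + 5\right) = 0 \cdot 11 = 0$)
$l = - \frac{47}{3}$ ($l = - \frac{8}{3} + \frac{-39 - \left(-1\right) 0}{3} = - \frac{8}{3} + \frac{-39 - 0}{3} = - \frac{8}{3} + \frac{-39 + 0}{3} = - \frac{8}{3} + \frac{1}{3} \left(-39\right) = - \frac{8}{3} - 13 = - \frac{47}{3} \approx -15.667$)
$l 271 + 116 = \left(- \frac{47}{3}\right) 271 + 116 = - \frac{12737}{3} + 116 = - \frac{12389}{3}$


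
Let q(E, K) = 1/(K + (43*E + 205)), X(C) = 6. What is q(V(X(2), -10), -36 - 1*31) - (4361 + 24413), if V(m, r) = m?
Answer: -11394503/396 ≈ -28774.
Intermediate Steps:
q(E, K) = 1/(205 + K + 43*E) (q(E, K) = 1/(K + (205 + 43*E)) = 1/(205 + K + 43*E))
q(V(X(2), -10), -36 - 1*31) - (4361 + 24413) = 1/(205 + (-36 - 1*31) + 43*6) - (4361 + 24413) = 1/(205 + (-36 - 31) + 258) - 1*28774 = 1/(205 - 67 + 258) - 28774 = 1/396 - 28774 = -11394503/396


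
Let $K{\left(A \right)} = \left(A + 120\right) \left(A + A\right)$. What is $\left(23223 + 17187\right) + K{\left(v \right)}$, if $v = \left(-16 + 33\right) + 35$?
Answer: $58298$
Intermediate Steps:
$v = 52$ ($v = 17 + 35 = 52$)
$K{\left(A \right)} = 2 A \left(120 + A\right)$ ($K{\left(A \right)} = \left(120 + A\right) 2 A = 2 A \left(120 + A\right)$)
$\left(23223 + 17187\right) + K{\left(v \right)} = \left(23223 + 17187\right) + 2 \cdot 52 \left(120 + 52\right) = 40410 + 2 \cdot 52 \cdot 172 = 40410 + 17888 = 58298$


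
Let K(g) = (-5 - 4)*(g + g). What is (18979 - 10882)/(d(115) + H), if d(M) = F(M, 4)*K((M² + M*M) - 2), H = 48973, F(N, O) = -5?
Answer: 8097/2429293 ≈ 0.0033331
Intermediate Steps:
K(g) = -18*g
d(M) = -180 + 180*M² (d(M) = -(-90)*((M² + M*M) - 2) = -(-90)*((M² + M²) - 2) = -(-90)*(2*M² - 2) = -(-90)*(-2 + 2*M²) = -5*(36 - 36*M²) = -180 + 180*M²)
(18979 - 10882)/(d(115) + H) = (18979 - 10882)/((-180 + 180*115²) + 48973) = 8097/((-180 + 180*13225) + 48973) = 8097/((-180 + 2380500) + 48973) = 8097/(2380320 + 48973) = 8097/2429293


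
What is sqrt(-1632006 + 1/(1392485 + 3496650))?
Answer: I*sqrt(39010885612544600215)/4889135 ≈ 1277.5*I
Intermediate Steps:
sqrt(-1632006 + 1/(1392485 + 3496650)) = sqrt(-1632006 + 1/4889135) = sqrt(-7979097654809/4889135) = I*sqrt(39010885612544600215)/4889135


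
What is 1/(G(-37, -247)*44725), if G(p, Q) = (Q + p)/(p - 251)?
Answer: 72/3175475 ≈ 2.2674e-5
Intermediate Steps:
G(p, Q) = (Q + p)/(-251 + p)
1/(G(-37, -247)*44725) = 1/(((-247 - 37)/(-251 - 37))*44725) = (1/44725)/(-284/(-288)) = (1/44725)/(-1/288*(-284)) = (1/44725)/(71/72) = (72/71)*(1/44725) = 72/3175475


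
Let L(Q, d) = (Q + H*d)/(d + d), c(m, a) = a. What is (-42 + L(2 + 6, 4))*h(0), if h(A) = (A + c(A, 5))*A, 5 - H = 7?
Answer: 0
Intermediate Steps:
H = -2 (H = 5 - 1*7 = 5 - 7 = -2)
L(Q, d) = (Q - 2*d)/(2*d) (L(Q, d) = (Q - 2*d)/(d + d) = (Q - 2*d)/((2*d)) = (Q - 2*d)*(1/(2*d)) = (Q - 2*d)/(2*d))
h(A) = A*(5 + A) (h(A) = (A + 5)*A = (5 + A)*A = A*(5 + A))
(-42 + L(2 + 6, 4))*h(0) = (-42 + ((2 + 6)/2 - 1*4)/4)*(0*(5 + 0)) = (-42 + ((½)*8 - 4)/4)*(0*5) = (-42 + (4 - 4)/4)*0 = (-42 + (¼)*0)*0 = (-42 + 0)*0 = -42*0 = 0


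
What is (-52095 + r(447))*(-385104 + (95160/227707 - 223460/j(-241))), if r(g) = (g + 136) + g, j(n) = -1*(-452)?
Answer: 506655652097588035/25730891 ≈ 1.9691e+10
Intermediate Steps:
j(n) = 452
r(g) = 136 + 2*g (r(g) = (136 + g) + g = 136 + 2*g)
(-52095 + r(447))*(-385104 + (95160/227707 - 223460/j(-241))) = (-52095 + (136 + 2*447))*(-385104 + (95160/227707 - 223460/452)) = (-52095 + (136 + 894))*(-385104 + (95160*(1/227707) - 223460*1/452)) = (-52095 + 1030)*(-385104 + (95160/227707 - 55865/113)) = -51065*(-385104 - 12710098475/25730891) = -51065*(-9921779146139/25730891) = 506655652097588035/25730891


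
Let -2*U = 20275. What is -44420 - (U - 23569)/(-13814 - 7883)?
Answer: -1927628893/43394 ≈ -44422.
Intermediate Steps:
U = -20275/2 (U = -1/2*20275 = -20275/2 ≈ -10138.)
-44420 - (U - 23569)/(-13814 - 7883) = -44420 - (-20275/2 - 23569)/(-13814 - 7883) = -44420 - (-67413)/(2*(-21697)) = -44420 - (-67413)*(-1)/(2*21697) = -44420 - 1*67413/43394 = -44420 - 67413/43394 = -1927628893/43394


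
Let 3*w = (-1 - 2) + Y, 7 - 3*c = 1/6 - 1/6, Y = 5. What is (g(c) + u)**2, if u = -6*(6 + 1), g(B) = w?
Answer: 15376/9 ≈ 1708.4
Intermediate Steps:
c = 7/3 (c = 7/3 - (1/6 - 1/6)/3 = 7/3 - 1/3*0 = 7/3 + 0 = 7/3 ≈ 2.3333)
w = 2/3 (w = ((-1 - 2) + 5)/3 = (-3 + 5)/3 = (1/3)*2 = 2/3 ≈ 0.66667)
g(B) = 2/3
u = -42 (u = -6*7 = -42)
(g(c) + u)**2 = (2/3 - 42)**2 = (-124/3)**2 = 15376/9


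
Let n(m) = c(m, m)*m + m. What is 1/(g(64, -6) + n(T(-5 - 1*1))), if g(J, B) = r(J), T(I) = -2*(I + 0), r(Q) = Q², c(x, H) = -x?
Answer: 1/3964 ≈ 0.00025227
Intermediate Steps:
T(I) = -2*I
g(J, B) = J²
n(m) = m - m² (n(m) = (-m)*m + m = -m² + m = m - m²)
1/(g(64, -6) + n(T(-5 - 1*1))) = 1/(64² + (-2*(-5 - 1*1))*(1 - (-2)*(-5 - 1*1))) = 1/(4096 + (-2*(-5 - 1))*(1 - (-2)*(-5 - 1))) = 1/(4096 + (-2*(-6))*(1 - (-2)*(-6))) = 1/(4096 + 12*(1 - 1*12)) = 1/(4096 + 12*(1 - 12)) = 1/(4096 + 12*(-11)) = 1/(4096 - 132) = 1/3964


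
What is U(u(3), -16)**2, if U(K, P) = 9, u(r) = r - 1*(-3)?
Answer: 81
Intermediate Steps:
u(r) = 3 + r (u(r) = r + 3 = 3 + r)
U(u(3), -16)**2 = 9**2 = 81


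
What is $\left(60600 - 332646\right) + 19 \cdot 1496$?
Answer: $-243622$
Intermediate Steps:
$\left(60600 - 332646\right) + 19 \cdot 1496 = -272046 + 28424 = -243622$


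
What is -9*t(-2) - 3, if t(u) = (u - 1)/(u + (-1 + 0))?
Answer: -12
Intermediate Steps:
t(u) = 1 (t(u) = (-1 + u)/(u - 1) = (-1 + u)/(-1 + u) = 1)
-9*t(-2) - 3 = -9*1 - 3 = -9 - 3 = -12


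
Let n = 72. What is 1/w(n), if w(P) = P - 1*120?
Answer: -1/48 ≈ -0.020833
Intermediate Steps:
w(P) = -120 + P (w(P) = P - 120 = -120 + P)
1/w(n) = 1/(-120 + 72) = 1/(-48) = -1/48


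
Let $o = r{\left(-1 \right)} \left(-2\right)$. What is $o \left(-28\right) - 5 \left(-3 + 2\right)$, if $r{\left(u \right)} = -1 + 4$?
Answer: $173$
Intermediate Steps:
$r{\left(u \right)} = 3$
$o = -6$ ($o = 3 \left(-2\right) = -6$)
$o \left(-28\right) - 5 \left(-3 + 2\right) = \left(-6\right) \left(-28\right) - 5 \left(-3 + 2\right) = 168 - -5 = 168 + 5 = 173$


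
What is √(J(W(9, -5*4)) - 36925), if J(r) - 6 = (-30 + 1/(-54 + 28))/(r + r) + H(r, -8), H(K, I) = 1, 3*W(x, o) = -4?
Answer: I*√99795813/52 ≈ 192.11*I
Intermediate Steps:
W(x, o) = -4/3 (W(x, o) = (⅓)*(-4) = -4/3)
J(r) = 7 - 781/(52*r) (J(r) = 6 + ((-30 + 1/(-54 + 28))/(r + r) + 1) = 6 + ((-30 + 1/(-26))/((2*r)) + 1) = 6 + ((-30 - 1/26)*(1/(2*r)) + 1) = 6 + (-781/(52*r) + 1) = 6 + (1 - 781/(52*r)) = 7 - 781/(52*r))
√(J(W(9, -5*4)) - 36925) = √((7 - 781/(52*(-4/3))) - 36925) = √((7 - 781/52*(-¾)) - 36925) = √((7 + 2343/208) - 36925) = √(3799/208 - 36925) = √(-7676601/208) = I*√99795813/52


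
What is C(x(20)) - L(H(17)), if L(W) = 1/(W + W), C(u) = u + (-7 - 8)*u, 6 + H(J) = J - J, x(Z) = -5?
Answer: 841/12 ≈ 70.083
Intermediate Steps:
H(J) = -6 (H(J) = -6 + (J - J) = -6 + 0 = -6)
C(u) = -14*u (C(u) = u - 15*u = -14*u)
L(W) = 1/(2*W)
C(x(20)) - L(H(17)) = -14*(-5) - 1/(2*(-6)) = 70 - (-1)/(2*6) = 70 - 1*(-1/12) = 70 + 1/12 = 841/12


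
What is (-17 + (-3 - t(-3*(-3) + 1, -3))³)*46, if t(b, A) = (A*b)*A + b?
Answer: -50266224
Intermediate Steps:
t(b, A) = b + b*A² (t(b, A) = b*A² + b = b + b*A²)
(-17 + (-3 - t(-3*(-3) + 1, -3))³)*46 = (-17 + (-3 - (-3*(-3) + 1)*(1 + (-3)²))³)*46 = (-17 + (-3 - (9 + 1)*(1 + 9))³)*46 = (-17 + (-3 - 10*10)³)*46 = (-17 + (-3 - 1*100)³)*46 = (-17 + (-3 - 100)³)*46 = (-17 + (-103)³)*46 = (-17 - 1092727)*46 = -1092744*46 = -50266224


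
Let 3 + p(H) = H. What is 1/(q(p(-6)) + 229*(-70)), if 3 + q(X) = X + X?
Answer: -1/16051 ≈ -6.2301e-5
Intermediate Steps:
p(H) = -3 + H
q(X) = -3 + 2*X (q(X) = -3 + (X + X) = -3 + 2*X)
1/(q(p(-6)) + 229*(-70)) = 1/((-3 + 2*(-3 - 6)) + 229*(-70)) = 1/((-3 + 2*(-9)) - 16030) = 1/((-3 - 18) - 16030) = 1/(-21 - 16030) = 1/(-16051) = -1/16051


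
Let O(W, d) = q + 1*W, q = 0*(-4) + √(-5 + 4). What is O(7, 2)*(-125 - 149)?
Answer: -1918 - 274*I ≈ -1918.0 - 274.0*I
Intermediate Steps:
q = I (q = 0 + √(-1) = 0 + I = I ≈ 1.0*I)
O(W, d) = I + W (O(W, d) = I + 1*W = I + W)
O(7, 2)*(-125 - 149) = (I + 7)*(-125 - 149) = (7 + I)*(-274) = -1918 - 274*I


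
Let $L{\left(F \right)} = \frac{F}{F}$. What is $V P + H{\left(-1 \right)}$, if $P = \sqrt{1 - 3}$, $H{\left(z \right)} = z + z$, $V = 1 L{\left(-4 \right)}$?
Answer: $-2 + i \sqrt{2} \approx -2.0 + 1.4142 i$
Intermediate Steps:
$L{\left(F \right)} = 1$
$V = 1$ ($V = 1 \cdot 1 = 1$)
$H{\left(z \right)} = 2 z$
$P = i \sqrt{2}$ ($P = \sqrt{-2} = i \sqrt{2} \approx 1.4142 i$)
$V P + H{\left(-1 \right)} = 1 i \sqrt{2} + 2 \left(-1\right) = i \sqrt{2} - 2 = -2 + i \sqrt{2}$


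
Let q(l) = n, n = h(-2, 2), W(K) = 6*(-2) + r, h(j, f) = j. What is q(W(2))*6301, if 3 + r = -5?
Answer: -12602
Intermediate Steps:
r = -8 (r = -3 - 5 = -8)
W(K) = -20 (W(K) = 6*(-2) - 8 = -12 - 8 = -20)
n = -2
q(l) = -2
q(W(2))*6301 = -2*6301 = -12602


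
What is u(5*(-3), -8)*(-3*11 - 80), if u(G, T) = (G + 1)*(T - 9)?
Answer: -26894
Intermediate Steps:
u(G, T) = (1 + G)*(-9 + T)
u(5*(-3), -8)*(-3*11 - 80) = (-9 - 8 - 45*(-3) + (5*(-3))*(-8))*(-3*11 - 80) = (-9 - 8 - 9*(-15) - 15*(-8))*(-33 - 80) = (-9 - 8 + 135 + 120)*(-113) = 238*(-113) = -26894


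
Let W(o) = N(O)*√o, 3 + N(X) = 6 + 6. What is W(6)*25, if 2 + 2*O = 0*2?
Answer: 225*√6 ≈ 551.13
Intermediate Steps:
O = -1 (O = -1 + (0*2)/2 = -1 + (½)*0 = -1 + 0 = -1)
N(X) = 9 (N(X) = -3 + (6 + 6) = -3 + 12 = 9)
W(o) = 9*√o
W(6)*25 = (9*√6)*25 = 225*√6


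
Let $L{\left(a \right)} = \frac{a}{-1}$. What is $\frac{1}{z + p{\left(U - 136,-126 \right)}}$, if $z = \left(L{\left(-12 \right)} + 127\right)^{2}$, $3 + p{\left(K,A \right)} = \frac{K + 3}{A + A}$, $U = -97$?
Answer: $\frac{126}{2434183} \approx 5.1763 \cdot 10^{-5}$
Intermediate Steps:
$L{\left(a \right)} = - a$ ($L{\left(a \right)} = a \left(-1\right) = - a$)
$p{\left(K,A \right)} = -3 + \frac{3 + K}{2 A}$ ($p{\left(K,A \right)} = -3 + \frac{K + 3}{A + A} = -3 + \frac{3 + K}{2 A}$)
$z = 19321$ ($z = \left(\left(-1\right) \left(-12\right) + 127\right)^{2} = \left(12 + 127\right)^{2} = 139^{2} = 19321$)
$\frac{1}{z + p{\left(U - 136,-126 \right)}} = \frac{1}{19321 + \frac{3 - 233 - -756}{2 \left(-126\right)}} = \frac{1}{19321 + \frac{1}{2} \left(- \frac{1}{126}\right) \left(3 - 233 + 756\right)} = \frac{1}{19321 + \frac{1}{2} \left(- \frac{1}{126}\right) 526} = \frac{1}{19321 - \frac{263}{126}} = \frac{1}{\frac{2434183}{126}} = \frac{126}{2434183}$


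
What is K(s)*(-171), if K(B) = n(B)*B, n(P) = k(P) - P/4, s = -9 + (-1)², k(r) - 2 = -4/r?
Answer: 6156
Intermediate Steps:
k(r) = 2 - 4/r
s = -8 (s = -9 + 1 = -8)
n(P) = 2 - 4/P - P/4 (n(P) = (2 - 4/P) - P/4 = 2 - 4/P - P/4)
K(B) = B*(2 - 4/B - B/4) (K(B) = (2 - 4/B - B/4)*B = B*(2 - 4/B - B/4))
K(s)*(-171) = (-4 - ¼*(-8)*(-8 - 8))*(-171) = (-4 - ¼*(-8)*(-16))*(-171) = (-4 - 32)*(-171) = -36*(-171) = 6156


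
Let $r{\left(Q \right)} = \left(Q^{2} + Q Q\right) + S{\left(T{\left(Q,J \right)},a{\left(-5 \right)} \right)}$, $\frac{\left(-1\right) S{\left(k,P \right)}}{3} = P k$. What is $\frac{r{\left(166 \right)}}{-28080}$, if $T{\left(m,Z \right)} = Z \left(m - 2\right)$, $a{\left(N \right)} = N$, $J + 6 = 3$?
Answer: $- \frac{11933}{7020} \approx -1.6999$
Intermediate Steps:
$J = -3$ ($J = -6 + 3 = -3$)
$T{\left(m,Z \right)} = Z \left(-2 + m\right)$
$S{\left(k,P \right)} = - 3 P k$
$r{\left(Q \right)} = 90 - 45 Q + 2 Q^{2}$ ($r{\left(Q \right)} = \left(Q^{2} + Q Q\right) - - 15 \left(- 3 \left(-2 + Q\right)\right) = \left(Q^{2} + Q^{2}\right) - - 15 \left(6 - 3 Q\right) = 2 Q^{2} - \left(-90 + 45 Q\right) = 90 - 45 Q + 2 Q^{2}$)
$\frac{r{\left(166 \right)}}{-28080} = \frac{90 - 7470 + 2 \cdot 166^{2}}{-28080} = \left(90 - 7470 + 2 \cdot 27556\right) \left(- \frac{1}{28080}\right) = \left(90 - 7470 + 55112\right) \left(- \frac{1}{28080}\right) = 47732 \left(- \frac{1}{28080}\right) = - \frac{11933}{7020}$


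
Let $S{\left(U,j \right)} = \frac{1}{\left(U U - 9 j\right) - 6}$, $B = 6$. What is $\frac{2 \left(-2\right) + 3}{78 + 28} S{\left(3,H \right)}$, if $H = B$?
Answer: $\frac{1}{5406} \approx 0.00018498$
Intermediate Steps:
$H = 6$
$S{\left(U,j \right)} = \frac{1}{-6 + U^{2} - 9 j}$ ($S{\left(U,j \right)} = \frac{1}{\left(U^{2} - 9 j\right) - 6} = \frac{1}{-6 + U^{2} - 9 j}$)
$\frac{2 \left(-2\right) + 3}{78 + 28} S{\left(3,H \right)} = \frac{2 \left(-2\right) + 3}{78 + 28} \left(- \frac{1}{6 - 3^{2} + 9 \cdot 6}\right) = \frac{-4 + 3}{106} \left(- \frac{1}{6 - 9 + 54}\right) = \left(-1\right) \frac{1}{106} \left(- \frac{1}{6 - 9 + 54}\right) = - \frac{\left(-1\right) \frac{1}{51}}{106} = \left(- \frac{1}{106}\right) \left(- \frac{1}{51}\right) = \frac{1}{5406}$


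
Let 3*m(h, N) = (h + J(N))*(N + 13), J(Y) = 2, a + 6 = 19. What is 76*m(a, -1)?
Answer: 4560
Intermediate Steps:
a = 13 (a = -6 + 19 = 13)
m(h, N) = (2 + h)*(13 + N)/3 (m(h, N) = ((h + 2)*(N + 13))/3 = ((2 + h)*(13 + N))/3 = (2 + h)*(13 + N)/3)
76*m(a, -1) = 76*(26/3 + (⅔)*(-1) + (13/3)*13 + (⅓)*(-1)*13) = 76*(26/3 - ⅔ + 169/3 - 13/3) = 76*60 = 4560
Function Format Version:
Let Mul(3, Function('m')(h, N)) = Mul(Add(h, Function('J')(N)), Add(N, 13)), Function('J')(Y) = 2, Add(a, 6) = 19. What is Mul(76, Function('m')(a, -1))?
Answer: 4560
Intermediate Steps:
a = 13 (a = Add(-6, 19) = 13)
Function('m')(h, N) = Mul(Rational(1, 3), Add(2, h), Add(13, N)) (Function('m')(h, N) = Mul(Rational(1, 3), Mul(Add(h, 2), Add(N, 13))) = Mul(Rational(1, 3), Mul(Add(2, h), Add(13, N))) = Mul(Rational(1, 3), Add(2, h), Add(13, N)))
Mul(76, Function('m')(a, -1)) = Mul(76, Add(Rational(26, 3), Mul(Rational(2, 3), -1), Mul(Rational(13, 3), 13), Mul(Rational(1, 3), -1, 13))) = Mul(76, Add(Rational(26, 3), Rational(-2, 3), Rational(169, 3), Rational(-13, 3))) = Mul(76, 60) = 4560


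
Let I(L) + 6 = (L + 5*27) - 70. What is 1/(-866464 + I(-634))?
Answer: -1/867039 ≈ -1.1534e-6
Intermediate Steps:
I(L) = 59 + L (I(L) = -6 + ((L + 5*27) - 70) = -6 + ((L + 135) - 70) = -6 + ((135 + L) - 70) = -6 + (65 + L) = 59 + L)
1/(-866464 + I(-634)) = 1/(-866464 + (59 - 634)) = 1/(-866464 - 575) = 1/(-867039) = -1/867039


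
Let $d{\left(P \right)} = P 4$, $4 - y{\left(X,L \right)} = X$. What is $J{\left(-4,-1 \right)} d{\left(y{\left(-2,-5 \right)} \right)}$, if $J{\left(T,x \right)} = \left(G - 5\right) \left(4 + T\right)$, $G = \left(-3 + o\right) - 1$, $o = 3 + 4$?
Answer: $0$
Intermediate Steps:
$o = 7$
$y{\left(X,L \right)} = 4 - X$
$d{\left(P \right)} = 4 P$
$G = 3$ ($G = \left(-3 + 7\right) - 1 = 4 - 1 = 3$)
$J{\left(T,x \right)} = -8 - 2 T$ ($J{\left(T,x \right)} = \left(3 - 5\right) \left(4 + T\right) = - 2 \left(4 + T\right) = -8 - 2 T$)
$J{\left(-4,-1 \right)} d{\left(y{\left(-2,-5 \right)} \right)} = \left(-8 - -8\right) 4 \left(4 - -2\right) = \left(-8 + 8\right) 4 \left(4 + 2\right) = 0 \cdot 4 \cdot 6 = 0 \cdot 24 = 0$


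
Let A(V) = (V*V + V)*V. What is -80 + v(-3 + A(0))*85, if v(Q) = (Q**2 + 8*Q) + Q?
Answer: -1610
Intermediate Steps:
A(V) = V*(V + V**2) (A(V) = (V**2 + V)*V = (V + V**2)*V = V*(V + V**2))
v(Q) = Q**2 + 9*Q
-80 + v(-3 + A(0))*85 = -80 + ((-3 + 0**2*(1 + 0))*(9 + (-3 + 0**2*(1 + 0))))*85 = -80 + ((-3 + 0*1)*(9 + (-3 + 0*1)))*85 = -80 + ((-3 + 0)*(9 + (-3 + 0)))*85 = -80 - 3*(9 - 3)*85 = -80 - 3*6*85 = -80 - 18*85 = -80 - 1530 = -1610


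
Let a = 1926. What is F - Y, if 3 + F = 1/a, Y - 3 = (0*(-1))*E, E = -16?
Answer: -11555/1926 ≈ -5.9995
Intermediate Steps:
Y = 3 (Y = 3 + (0*(-1))*(-16) = 3 + 0*(-16) = 3 + 0 = 3)
F = -5777/1926 (F = -3 + 1/1926 = -5777/1926 ≈ -2.9995)
F - Y = -5777/1926 - 1*3 = -5777/1926 - 3 = -11555/1926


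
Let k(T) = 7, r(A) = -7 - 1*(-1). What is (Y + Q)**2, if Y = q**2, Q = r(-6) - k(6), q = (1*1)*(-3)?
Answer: 16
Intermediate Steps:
r(A) = -6 (r(A) = -7 + 1 = -6)
q = -3 (q = 1*(-3) = -3)
Q = -13 (Q = -6 - 1*7 = -6 - 7 = -13)
Y = 9 (Y = (-3)**2 = 9)
(Y + Q)**2 = (9 - 13)**2 = (-4)**2 = 16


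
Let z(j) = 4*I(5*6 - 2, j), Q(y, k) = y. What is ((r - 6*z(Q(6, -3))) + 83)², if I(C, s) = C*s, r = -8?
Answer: 15657849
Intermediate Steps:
z(j) = 112*j (z(j) = 4*((5*6 - 2)*j) = 4*((30 - 2)*j) = 4*(28*j) = 112*j)
((r - 6*z(Q(6, -3))) + 83)² = ((-8 - 672*6) + 83)² = ((-8 - 6*672) + 83)² = ((-8 - 4032) + 83)² = (-4040 + 83)² = (-3957)² = 15657849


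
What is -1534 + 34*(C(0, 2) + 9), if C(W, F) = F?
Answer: -1160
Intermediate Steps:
-1534 + 34*(C(0, 2) + 9) = -1534 + 34*(2 + 9) = -1534 + 34*11 = -1534 + 374 = -1160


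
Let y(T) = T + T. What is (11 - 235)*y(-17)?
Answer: 7616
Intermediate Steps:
y(T) = 2*T
(11 - 235)*y(-17) = (11 - 235)*(2*(-17)) = -224*(-34) = 7616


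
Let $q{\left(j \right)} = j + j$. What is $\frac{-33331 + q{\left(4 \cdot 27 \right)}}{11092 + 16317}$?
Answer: $- \frac{33115}{27409} \approx -1.2082$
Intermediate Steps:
$q{\left(j \right)} = 2 j$
$\frac{-33331 + q{\left(4 \cdot 27 \right)}}{11092 + 16317} = \frac{-33331 + 2 \cdot 4 \cdot 27}{11092 + 16317} = \frac{-33331 + 2 \cdot 108}{27409} = \left(-33331 + 216\right) \frac{1}{27409} = \left(-33115\right) \frac{1}{27409} = - \frac{33115}{27409}$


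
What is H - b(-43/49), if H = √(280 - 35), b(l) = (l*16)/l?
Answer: -16 + 7*√5 ≈ -0.34752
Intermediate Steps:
b(l) = 16 (b(l) = (16*l)/l = 16)
H = 7*√5 (H = √245 = 7*√5 ≈ 15.652)
H - b(-43/49) = 7*√5 - 1*16 = 7*√5 - 16 = -16 + 7*√5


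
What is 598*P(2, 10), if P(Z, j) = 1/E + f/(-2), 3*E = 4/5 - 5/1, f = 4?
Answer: -11362/7 ≈ -1623.1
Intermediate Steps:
E = -7/5 (E = (4/5 - 5/1)/3 = (4*(1/5) - 5*1)/3 = (4/5 - 5)/3 = (1/3)*(-21/5) = -7/5 ≈ -1.4000)
P(Z, j) = -19/7 (P(Z, j) = 1/(-7/5) + 4/(-2) = 1*(-5/7) + 4*(-1/2) = -5/7 - 2 = -19/7)
598*P(2, 10) = 598*(-19/7) = -11362/7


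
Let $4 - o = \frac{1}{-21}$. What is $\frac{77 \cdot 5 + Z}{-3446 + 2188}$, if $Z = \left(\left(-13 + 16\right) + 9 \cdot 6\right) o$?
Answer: $- \frac{2155}{4403} \approx -0.48944$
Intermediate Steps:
$o = \frac{85}{21}$ ($o = 4 - \frac{1}{-21} = 4 - - \frac{1}{21} = 4 + \frac{1}{21} = \frac{85}{21} \approx 4.0476$)
$Z = \frac{1615}{7}$ ($Z = \left(\left(-13 + 16\right) + 9 \cdot 6\right) \frac{85}{21} = \left(3 + 54\right) \frac{85}{21} = 57 \cdot \frac{85}{21} = \frac{1615}{7} \approx 230.71$)
$\frac{77 \cdot 5 + Z}{-3446 + 2188} = \frac{77 \cdot 5 + \frac{1615}{7}}{-3446 + 2188} = \frac{385 + \frac{1615}{7}}{-1258} = \frac{4310}{7} \left(- \frac{1}{1258}\right) = - \frac{2155}{4403}$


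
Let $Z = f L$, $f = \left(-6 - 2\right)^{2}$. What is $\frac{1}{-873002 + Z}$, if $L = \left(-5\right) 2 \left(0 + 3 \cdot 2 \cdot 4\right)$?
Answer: $- \frac{1}{888362} \approx -1.1257 \cdot 10^{-6}$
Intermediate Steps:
$L = -240$ ($L = - 10 \left(0 + 6 \cdot 4\right) = - 10 \left(0 + 24\right) = \left(-10\right) 24 = -240$)
$f = 64$ ($f = \left(-8\right)^{2} = 64$)
$Z = -15360$ ($Z = 64 \left(-240\right) = -15360$)
$\frac{1}{-873002 + Z} = \frac{1}{-873002 - 15360} = \frac{1}{-888362} = - \frac{1}{888362}$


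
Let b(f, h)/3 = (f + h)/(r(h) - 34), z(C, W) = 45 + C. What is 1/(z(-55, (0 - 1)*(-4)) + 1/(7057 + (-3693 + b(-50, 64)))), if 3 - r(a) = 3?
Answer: -57167/571653 ≈ -0.10000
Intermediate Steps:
r(a) = 0 (r(a) = 3 - 1*3 = 3 - 3 = 0)
b(f, h) = -3*f/34 - 3*h/34 (b(f, h) = 3*((f + h)/(0 - 34)) = 3*((f + h)/(-34)) = 3*((f + h)*(-1/34)) = 3*(-f/34 - h/34) = -3*f/34 - 3*h/34)
1/(z(-55, (0 - 1)*(-4)) + 1/(7057 + (-3693 + b(-50, 64)))) = 1/((45 - 55) + 1/(7057 + (-3693 + (-3/34*(-50) - 3/34*64)))) = 1/(-10 + 1/(7057 + (-3693 + (75/17 - 96/17)))) = 1/(-10 + 1/(7057 + (-3693 - 21/17))) = 1/(-10 + 1/(7057 - 62802/17)) = 1/(-10 + 1/(57167/17)) = 1/(-10 + 17/57167) = 1/(-571653/57167) = -57167/571653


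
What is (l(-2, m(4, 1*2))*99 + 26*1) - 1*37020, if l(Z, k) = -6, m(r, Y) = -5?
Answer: -37588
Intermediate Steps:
(l(-2, m(4, 1*2))*99 + 26*1) - 1*37020 = (-6*99 + 26*1) - 1*37020 = (-594 + 26) - 37020 = -568 - 37020 = -37588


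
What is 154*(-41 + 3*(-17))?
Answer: -14168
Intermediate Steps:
154*(-41 + 3*(-17)) = 154*(-41 - 51) = 154*(-92) = -14168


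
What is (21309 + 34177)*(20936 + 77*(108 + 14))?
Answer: 1682890380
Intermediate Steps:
(21309 + 34177)*(20936 + 77*(108 + 14)) = 55486*(20936 + 77*122) = 55486*(20936 + 9394) = 55486*30330 = 1682890380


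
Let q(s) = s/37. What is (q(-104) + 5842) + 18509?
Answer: 900883/37 ≈ 24348.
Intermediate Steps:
q(s) = s/37 (q(s) = s*(1/37) = s/37)
(q(-104) + 5842) + 18509 = ((1/37)*(-104) + 5842) + 18509 = (-104/37 + 5842) + 18509 = 216050/37 + 18509 = 900883/37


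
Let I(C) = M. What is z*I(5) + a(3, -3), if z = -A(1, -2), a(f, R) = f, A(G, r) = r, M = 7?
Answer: 17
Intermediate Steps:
I(C) = 7
z = 2 (z = -1*(-2) = 2)
z*I(5) + a(3, -3) = 2*7 + 3 = 14 + 3 = 17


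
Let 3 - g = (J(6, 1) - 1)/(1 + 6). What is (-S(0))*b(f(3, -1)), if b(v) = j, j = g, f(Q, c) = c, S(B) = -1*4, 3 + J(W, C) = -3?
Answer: 16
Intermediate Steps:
J(W, C) = -6 (J(W, C) = -3 - 3 = -6)
S(B) = -4
g = 4 (g = 3 - (-6 - 1)/(1 + 6) = 3 - (-7)/7 = 3 - 1*(-1) = 3 + 1 = 4)
j = 4
b(v) = 4
(-S(0))*b(f(3, -1)) = -1*(-4)*4 = 4*4 = 16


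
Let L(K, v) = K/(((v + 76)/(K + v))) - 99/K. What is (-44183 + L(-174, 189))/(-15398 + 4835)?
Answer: 135847069/32470662 ≈ 4.1837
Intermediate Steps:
L(K, v) = -99/K + K*(K + v)/(76 + v) (L(K, v) = K/(((76 + v)/(K + v))) - 99/K = K*((K + v)/(76 + v)) - 99/K = K*(K + v)/(76 + v) - 99/K = -99/K + K*(K + v)/(76 + v))
(-44183 + L(-174, 189))/(-15398 + 4835) = (-44183 + (-7524 + (-174)³ - 99*189 + 189*(-174)²)/((-174)*(76 + 189)))/(-15398 + 4835) = (-44183 - 1/174*(-7524 - 5268024 - 18711 + 189*30276)/265)/(-10563) = (-44183 - 1/174*1/265*(-7524 - 5268024 - 18711 + 5722164))*(-1/10563) = (-44183 - 1/174*1/265*427905)*(-1/10563) = (-44183 - 28527/3074)*(-1/10563) = -135847069/3074*(-1/10563) = 135847069/32470662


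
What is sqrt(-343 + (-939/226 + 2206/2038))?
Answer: I*sqrt(18354064481070)/230294 ≈ 18.603*I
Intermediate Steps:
sqrt(-343 + (-939/226 + 2206/2038)) = sqrt(-343 + (-939*1/226 + 2206*(1/2038))) = sqrt(-343 + (-939/226 + 1103/1019)) = sqrt(-343 - 707563/230294) = sqrt(-79698405/230294) = I*sqrt(18354064481070)/230294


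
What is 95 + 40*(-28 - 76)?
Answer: -4065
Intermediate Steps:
95 + 40*(-28 - 76) = 95 + 40*(-104) = 95 - 4160 = -4065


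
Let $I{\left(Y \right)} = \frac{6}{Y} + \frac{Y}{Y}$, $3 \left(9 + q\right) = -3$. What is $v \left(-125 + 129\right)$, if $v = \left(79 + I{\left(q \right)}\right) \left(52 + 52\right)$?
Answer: $\frac{165152}{5} \approx 33030.0$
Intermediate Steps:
$q = -10$ ($q = -9 + \frac{1}{3} \left(-3\right) = -9 - 1 = -10$)
$I{\left(Y \right)} = 1 + \frac{6}{Y}$ ($I{\left(Y \right)} = \frac{6}{Y} + 1 = 1 + \frac{6}{Y}$)
$v = \frac{41288}{5}$ ($v = \left(79 + \frac{6 - 10}{-10}\right) \left(52 + 52\right) = \left(79 - - \frac{2}{5}\right) 104 = \left(79 + \frac{2}{5}\right) 104 = \frac{397}{5} \cdot 104 = \frac{41288}{5} \approx 8257.6$)
$v \left(-125 + 129\right) = \frac{41288 \left(-125 + 129\right)}{5} = \frac{41288}{5} \cdot 4 = \frac{165152}{5}$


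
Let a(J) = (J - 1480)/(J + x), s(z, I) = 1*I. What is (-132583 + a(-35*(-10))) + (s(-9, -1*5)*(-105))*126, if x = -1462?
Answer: -36936183/556 ≈ -66432.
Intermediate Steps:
s(z, I) = I
a(J) = (-1480 + J)/(-1462 + J) (a(J) = (J - 1480)/(J - 1462) = (-1480 + J)/(-1462 + J))
(-132583 + a(-35*(-10))) + (s(-9, -1*5)*(-105))*126 = (-132583 + (-1480 - 35*(-10))/(-1462 - 35*(-10))) + (-1*5*(-105))*126 = (-132583 + (-1480 + 350)/(-1462 + 350)) - 5*(-105)*126 = (-132583 - 1130/(-1112)) + 525*126 = (-132583 - 1/1112*(-1130)) + 66150 = (-132583 + 565/556) + 66150 = -73715583/556 + 66150 = -36936183/556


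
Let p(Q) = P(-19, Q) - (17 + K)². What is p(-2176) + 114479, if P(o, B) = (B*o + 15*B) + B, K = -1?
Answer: 120751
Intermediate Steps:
P(o, B) = 16*B + B*o (P(o, B) = (15*B + B*o) + B = 16*B + B*o)
p(Q) = -256 - 3*Q (p(Q) = Q*(16 - 19) - (17 - 1)² = Q*(-3) - 1*16² = -3*Q - 1*256 = -3*Q - 256 = -256 - 3*Q)
p(-2176) + 114479 = (-256 - 3*(-2176)) + 114479 = (-256 + 6528) + 114479 = 6272 + 114479 = 120751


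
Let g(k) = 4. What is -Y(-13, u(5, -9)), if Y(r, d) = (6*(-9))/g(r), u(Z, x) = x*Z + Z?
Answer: 27/2 ≈ 13.500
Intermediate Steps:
u(Z, x) = Z + Z*x (u(Z, x) = Z*x + Z = Z + Z*x)
Y(r, d) = -27/2 (Y(r, d) = (6*(-9))/4 = -54*1/4 = -27/2)
-Y(-13, u(5, -9)) = -1*(-27/2) = 27/2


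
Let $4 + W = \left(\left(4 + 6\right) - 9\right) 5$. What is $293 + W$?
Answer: $294$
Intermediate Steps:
$W = 1$ ($W = -4 + \left(\left(4 + 6\right) - 9\right) 5 = -4 + \left(10 - 9\right) 5 = -4 + 1 \cdot 5 = -4 + 5 = 1$)
$293 + W = 293 + 1 = 294$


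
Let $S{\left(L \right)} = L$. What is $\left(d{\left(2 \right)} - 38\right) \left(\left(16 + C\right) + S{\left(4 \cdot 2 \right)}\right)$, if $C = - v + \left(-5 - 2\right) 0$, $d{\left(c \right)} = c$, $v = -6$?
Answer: $-1080$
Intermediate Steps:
$C = 6$ ($C = \left(-1\right) \left(-6\right) + \left(-5 - 2\right) 0 = 6 - 0 = 6 + 0 = 6$)
$\left(d{\left(2 \right)} - 38\right) \left(\left(16 + C\right) + S{\left(4 \cdot 2 \right)}\right) = \left(2 - 38\right) \left(\left(16 + 6\right) + 4 \cdot 2\right) = - 36 \left(22 + 8\right) = \left(-36\right) 30 = -1080$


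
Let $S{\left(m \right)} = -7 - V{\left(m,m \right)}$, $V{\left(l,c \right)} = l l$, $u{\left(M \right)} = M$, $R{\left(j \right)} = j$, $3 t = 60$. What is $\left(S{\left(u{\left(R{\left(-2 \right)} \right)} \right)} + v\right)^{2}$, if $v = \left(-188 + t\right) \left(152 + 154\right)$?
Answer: $2643913561$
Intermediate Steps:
$t = 20$ ($t = \frac{1}{3} \cdot 60 = 20$)
$V{\left(l,c \right)} = l^{2}$
$v = -51408$ ($v = \left(-188 + 20\right) \left(152 + 154\right) = \left(-168\right) 306 = -51408$)
$S{\left(m \right)} = -7 - m^{2}$
$\left(S{\left(u{\left(R{\left(-2 \right)} \right)} \right)} + v\right)^{2} = \left(\left(-7 - \left(-2\right)^{2}\right) - 51408\right)^{2} = \left(\left(-7 - 4\right) - 51408\right)^{2} = \left(-11 - 51408\right)^{2} = \left(-51419\right)^{2} = 2643913561$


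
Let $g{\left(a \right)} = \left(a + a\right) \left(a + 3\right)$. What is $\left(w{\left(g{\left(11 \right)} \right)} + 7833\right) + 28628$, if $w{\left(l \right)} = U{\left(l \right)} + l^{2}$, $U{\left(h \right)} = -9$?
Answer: $131316$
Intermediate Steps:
$g{\left(a \right)} = 2 a \left(3 + a\right)$
$w{\left(l \right)} = -9 + l^{2}$
$\left(w{\left(g{\left(11 \right)} \right)} + 7833\right) + 28628 = \left(\left(-9 + \left(2 \cdot 11 \left(3 + 11\right)\right)^{2}\right) + 7833\right) + 28628 = \left(\left(-9 + \left(2 \cdot 11 \cdot 14\right)^{2}\right) + 7833\right) + 28628 = \left(\left(-9 + 308^{2}\right) + 7833\right) + 28628 = \left(\left(-9 + 94864\right) + 7833\right) + 28628 = \left(94855 + 7833\right) + 28628 = 102688 + 28628 = 131316$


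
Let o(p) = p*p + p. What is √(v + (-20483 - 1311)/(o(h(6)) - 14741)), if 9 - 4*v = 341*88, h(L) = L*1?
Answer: 25*I*√10368512911/29398 ≈ 86.593*I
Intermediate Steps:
h(L) = L
o(p) = p + p² (o(p) = p² + p = p + p²)
v = -29999/4 (v = 9/4 - 341*88/4 = 9/4 - ¼*30008 = 9/4 - 7502 = -29999/4 ≈ -7499.8)
√(v + (-20483 - 1311)/(o(h(6)) - 14741)) = √(-29999/4 + (-20483 - 1311)/(6*(1 + 6) - 14741)) = √(-29999/4 - 21794/(6*7 - 14741)) = √(-29999/4 - 21794/(42 - 14741)) = √(-29999/4 - 21794/(-14699)) = √(-29999/4 - 21794*(-1/14699)) = √(-29999/4 + 21794/14699) = √(-440868125/58796) = 25*I*√10368512911/29398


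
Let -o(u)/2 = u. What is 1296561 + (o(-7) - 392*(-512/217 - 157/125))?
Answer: 5029719989/3875 ≈ 1.2980e+6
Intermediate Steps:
o(u) = -2*u
1296561 + (o(-7) - 392*(-512/217 - 157/125)) = 1296561 + (-2*(-7) - 392*(-512/217 - 157/125)) = 1296561 + (14 - 392*(-512*1/217 - 157*1/125)) = 1296561 + (14 - 392*(-512/217 - 157/125)) = 1296561 + (14 - 392*(-98069/27125)) = 1296561 + (14 + 5491864/3875) = 1296561 + 5546114/3875 = 5029719989/3875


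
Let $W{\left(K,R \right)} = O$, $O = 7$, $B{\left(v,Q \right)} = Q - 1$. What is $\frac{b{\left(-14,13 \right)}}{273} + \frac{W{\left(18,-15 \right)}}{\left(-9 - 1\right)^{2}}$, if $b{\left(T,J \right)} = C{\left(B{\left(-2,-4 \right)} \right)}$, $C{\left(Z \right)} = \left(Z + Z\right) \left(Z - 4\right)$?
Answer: $\frac{3637}{9100} \approx 0.39967$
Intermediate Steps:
$B{\left(v,Q \right)} = -1 + Q$ ($B{\left(v,Q \right)} = Q - 1 = -1 + Q$)
$C{\left(Z \right)} = 2 Z \left(-4 + Z\right)$
$W{\left(K,R \right)} = 7$
$b{\left(T,J \right)} = 90$ ($b{\left(T,J \right)} = 2 \left(-1 - 4\right) \left(-4 - 5\right) = 2 \left(-5\right) \left(-4 - 5\right) = 2 \left(-5\right) \left(-9\right) = 90$)
$\frac{b{\left(-14,13 \right)}}{273} + \frac{W{\left(18,-15 \right)}}{\left(-9 - 1\right)^{2}} = \frac{90}{273} + \frac{7}{\left(-9 - 1\right)^{2}} = 90 \cdot \frac{1}{273} + \frac{7}{\left(-10\right)^{2}} = \frac{30}{91} + \frac{7}{100} = \frac{3637}{9100}$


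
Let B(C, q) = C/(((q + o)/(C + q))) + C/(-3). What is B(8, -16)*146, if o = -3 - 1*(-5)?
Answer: 5840/21 ≈ 278.10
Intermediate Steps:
o = 2 (o = -3 + 5 = 2)
B(C, q) = -C/3 + C*(C + q)/(2 + q) (B(C, q) = C/(((q + 2)/(C + q))) + C/(-3) = C/(((2 + q)/(C + q))) + C*(-⅓) = C/(((2 + q)/(C + q))) - C/3 = C*((C + q)/(2 + q)) - C/3 = C*(C + q)/(2 + q) - C/3 = -C/3 + C*(C + q)/(2 + q))
B(8, -16)*146 = ((⅓)*8*(-2 + 2*(-16) + 3*8)/(2 - 16))*146 = ((⅓)*8*(-2 - 32 + 24)/(-14))*146 = ((⅓)*8*(-1/14)*(-10))*146 = (40/21)*146 = 5840/21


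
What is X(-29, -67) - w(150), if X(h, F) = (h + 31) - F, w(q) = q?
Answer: -81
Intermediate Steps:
X(h, F) = 31 + h - F (X(h, F) = (31 + h) - F = 31 + h - F)
X(-29, -67) - w(150) = (31 - 29 - 1*(-67)) - 1*150 = (31 - 29 + 67) - 150 = 69 - 150 = -81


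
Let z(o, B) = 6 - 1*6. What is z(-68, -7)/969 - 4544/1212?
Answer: -1136/303 ≈ -3.7492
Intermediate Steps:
z(o, B) = 0 (z(o, B) = 6 - 6 = 0)
z(-68, -7)/969 - 4544/1212 = 0/969 - 4544/1212 = 0*(1/969) - 4544*1/1212 = 0 - 1136/303 = -1136/303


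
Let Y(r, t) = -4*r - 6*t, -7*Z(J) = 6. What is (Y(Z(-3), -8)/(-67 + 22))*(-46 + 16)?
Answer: 240/7 ≈ 34.286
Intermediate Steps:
Z(J) = -6/7 (Z(J) = -⅐*6 = -6/7)
Y(r, t) = -6*t - 4*r
(Y(Z(-3), -8)/(-67 + 22))*(-46 + 16) = ((-6*(-8) - 4*(-6/7))/(-67 + 22))*(-46 + 16) = ((48 + 24/7)/(-45))*(-30) = ((360/7)*(-1/45))*(-30) = -8/7*(-30) = 240/7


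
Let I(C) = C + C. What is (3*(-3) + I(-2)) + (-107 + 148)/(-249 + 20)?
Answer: -3018/229 ≈ -13.179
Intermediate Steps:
I(C) = 2*C
(3*(-3) + I(-2)) + (-107 + 148)/(-249 + 20) = (3*(-3) + 2*(-2)) + (-107 + 148)/(-249 + 20) = (-9 - 4) + 41/(-229) = -13 + 41*(-1/229) = -13 - 41/229 = -3018/229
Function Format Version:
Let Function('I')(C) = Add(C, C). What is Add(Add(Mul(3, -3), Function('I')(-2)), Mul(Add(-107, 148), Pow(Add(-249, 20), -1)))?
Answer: Rational(-3018, 229) ≈ -13.179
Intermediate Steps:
Function('I')(C) = Mul(2, C)
Add(Add(Mul(3, -3), Function('I')(-2)), Mul(Add(-107, 148), Pow(Add(-249, 20), -1))) = Add(Add(Mul(3, -3), Mul(2, -2)), Mul(Add(-107, 148), Pow(Add(-249, 20), -1))) = Add(Add(-9, -4), Mul(41, Pow(-229, -1))) = Add(-13, Mul(41, Rational(-1, 229))) = Add(-13, Rational(-41, 229)) = Rational(-3018, 229)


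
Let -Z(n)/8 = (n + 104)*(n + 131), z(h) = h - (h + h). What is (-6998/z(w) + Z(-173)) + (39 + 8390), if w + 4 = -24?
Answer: -210069/14 ≈ -15005.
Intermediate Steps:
w = -28 (w = -4 - 24 = -28)
z(h) = -h (z(h) = h - 2*h = -h)
Z(n) = -8*(104 + n)*(131 + n) (Z(n) = -8*(n + 104)*(n + 131) = -8*(104 + n)*(131 + n))
(-6998/z(w) + Z(-173)) + (39 + 8390) = (-6998/((-1*(-28))) + (-108992 - 1880*(-173) - 8*(-173)**2)) + (39 + 8390) = (-6998/28 + (-108992 + 325240 - 8*29929)) + 8429 = (-6998*1/28 + (-108992 + 325240 - 239432)) + 8429 = (-3499/14 - 23184) + 8429 = -328075/14 + 8429 = -210069/14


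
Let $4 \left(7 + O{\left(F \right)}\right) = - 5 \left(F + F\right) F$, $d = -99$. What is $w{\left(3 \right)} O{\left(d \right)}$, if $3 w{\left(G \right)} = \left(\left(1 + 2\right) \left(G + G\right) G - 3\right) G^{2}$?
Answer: $- \frac{7499907}{2} \approx -3.75 \cdot 10^{6}$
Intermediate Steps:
$O{\left(F \right)} = -7 - \frac{5 F^{2}}{2}$ ($O{\left(F \right)} = -7 + \frac{\left(-5\right) \left(F + F\right) F}{4} = -7 + \frac{\left(-5\right) 2 F F}{4} = -7 + \frac{\left(-5\right) 2 F^{2}}{4} = -7 + \frac{\left(-10\right) F^{2}}{4} = -7 - \frac{5 F^{2}}{2}$)
$w{\left(G \right)} = \frac{G^{2} \left(-3 + 6 G^{2}\right)}{3}$ ($w{\left(G \right)} = \frac{\left(\left(1 + 2\right) \left(G + G\right) G - 3\right) G^{2}}{3} = \frac{\left(3 \cdot 2 G G - 3\right) G^{2}}{3} = \frac{\left(6 G G - 3\right) G^{2}}{3} = \frac{\left(6 G^{2} - 3\right) G^{2}}{3} = \frac{\left(-3 + 6 G^{2}\right) G^{2}}{3} = \frac{G^{2} \left(-3 + 6 G^{2}\right)}{3}$)
$w{\left(3 \right)} O{\left(d \right)} = \left(- 3^{2} + 2 \cdot 3^{4}\right) \left(-7 - \frac{5 \left(-99\right)^{2}}{2}\right) = \left(\left(-1\right) 9 + 2 \cdot 81\right) \left(-7 - \frac{49005}{2}\right) = \left(-9 + 162\right) \left(-7 - \frac{49005}{2}\right) = 153 \left(- \frac{49019}{2}\right) = - \frac{7499907}{2}$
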